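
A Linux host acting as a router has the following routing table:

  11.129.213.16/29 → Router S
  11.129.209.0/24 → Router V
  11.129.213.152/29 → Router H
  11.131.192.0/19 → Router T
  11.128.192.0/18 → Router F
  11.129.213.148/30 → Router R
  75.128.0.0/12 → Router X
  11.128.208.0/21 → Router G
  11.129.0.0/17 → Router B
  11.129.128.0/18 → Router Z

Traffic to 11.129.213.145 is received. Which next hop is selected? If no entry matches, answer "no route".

no route

No entry's prefix contains 11.129.213.145; there is no default route.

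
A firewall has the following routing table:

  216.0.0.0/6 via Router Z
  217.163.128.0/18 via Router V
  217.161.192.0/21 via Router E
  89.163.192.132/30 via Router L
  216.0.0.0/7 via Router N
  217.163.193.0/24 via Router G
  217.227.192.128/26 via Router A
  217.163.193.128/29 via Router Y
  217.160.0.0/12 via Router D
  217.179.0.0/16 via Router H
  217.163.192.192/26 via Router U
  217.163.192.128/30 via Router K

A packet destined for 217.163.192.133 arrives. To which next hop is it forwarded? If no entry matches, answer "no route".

Routes whose prefix contains 217.163.192.133:
  216.0.0.0/6 (216.0.0.0 - 219.255.255.255) -> Router Z
  216.0.0.0/7 (216.0.0.0 - 217.255.255.255) -> Router N
  217.160.0.0/12 (217.160.0.0 - 217.175.255.255) -> Router D
More-specific entries that do NOT match:
  89.163.192.132/30 (89.163.192.132 - 89.163.192.135) does not contain 217.163.192.133
  217.163.192.128/30 (217.163.192.128 - 217.163.192.131) does not contain 217.163.192.133
  217.163.193.128/29 (217.163.193.128 - 217.163.193.135) does not contain 217.163.192.133
  217.227.192.128/26 (217.227.192.128 - 217.227.192.191) does not contain 217.163.192.133
  217.163.192.192/26 (217.163.192.192 - 217.163.192.255) does not contain 217.163.192.133
  217.163.193.0/24 (217.163.193.0 - 217.163.193.255) does not contain 217.163.192.133
  217.161.192.0/21 (217.161.192.0 - 217.161.199.255) does not contain 217.163.192.133
  217.163.128.0/18 (217.163.128.0 - 217.163.191.255) does not contain 217.163.192.133
  217.179.0.0/16 (217.179.0.0 - 217.179.255.255) does not contain 217.163.192.133
Longest matching prefix is /12 -> next hop Router D.

Router D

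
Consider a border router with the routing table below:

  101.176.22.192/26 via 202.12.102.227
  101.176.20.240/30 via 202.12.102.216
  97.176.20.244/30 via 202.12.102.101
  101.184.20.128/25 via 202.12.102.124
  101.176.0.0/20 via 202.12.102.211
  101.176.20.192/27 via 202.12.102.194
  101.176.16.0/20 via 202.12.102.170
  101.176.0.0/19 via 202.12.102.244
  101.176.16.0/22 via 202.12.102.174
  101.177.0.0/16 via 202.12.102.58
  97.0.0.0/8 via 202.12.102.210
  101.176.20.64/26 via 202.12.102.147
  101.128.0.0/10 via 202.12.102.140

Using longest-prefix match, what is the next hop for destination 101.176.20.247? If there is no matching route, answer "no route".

Routes whose prefix contains 101.176.20.247:
  101.128.0.0/10 (101.128.0.0 - 101.191.255.255) -> 202.12.102.140
  101.176.0.0/19 (101.176.0.0 - 101.176.31.255) -> 202.12.102.244
  101.176.16.0/20 (101.176.16.0 - 101.176.31.255) -> 202.12.102.170
More-specific entries that do NOT match:
  101.176.20.240/30 (101.176.20.240 - 101.176.20.243) does not contain 101.176.20.247
  97.176.20.244/30 (97.176.20.244 - 97.176.20.247) does not contain 101.176.20.247
  101.176.20.192/27 (101.176.20.192 - 101.176.20.223) does not contain 101.176.20.247
  101.176.22.192/26 (101.176.22.192 - 101.176.22.255) does not contain 101.176.20.247
  101.176.20.64/26 (101.176.20.64 - 101.176.20.127) does not contain 101.176.20.247
  101.184.20.128/25 (101.184.20.128 - 101.184.20.255) does not contain 101.176.20.247
  101.176.16.0/22 (101.176.16.0 - 101.176.19.255) does not contain 101.176.20.247
Longest matching prefix is /20 -> next hop 202.12.102.170.

202.12.102.170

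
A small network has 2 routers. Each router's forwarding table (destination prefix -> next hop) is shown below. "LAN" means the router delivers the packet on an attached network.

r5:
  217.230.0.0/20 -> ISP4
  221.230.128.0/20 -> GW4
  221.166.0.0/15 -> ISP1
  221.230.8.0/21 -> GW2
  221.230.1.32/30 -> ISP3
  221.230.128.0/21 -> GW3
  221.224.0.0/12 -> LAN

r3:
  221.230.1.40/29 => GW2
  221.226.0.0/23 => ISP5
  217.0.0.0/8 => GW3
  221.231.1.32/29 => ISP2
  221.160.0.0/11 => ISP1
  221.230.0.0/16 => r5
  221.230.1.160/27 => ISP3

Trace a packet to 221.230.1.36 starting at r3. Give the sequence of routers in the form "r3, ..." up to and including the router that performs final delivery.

r3, r5

At r3: longest match for 221.230.1.36 is 221.230.0.0/16 -> r5
At r5: longest match for 221.230.1.36 is 221.224.0.0/12 -> LAN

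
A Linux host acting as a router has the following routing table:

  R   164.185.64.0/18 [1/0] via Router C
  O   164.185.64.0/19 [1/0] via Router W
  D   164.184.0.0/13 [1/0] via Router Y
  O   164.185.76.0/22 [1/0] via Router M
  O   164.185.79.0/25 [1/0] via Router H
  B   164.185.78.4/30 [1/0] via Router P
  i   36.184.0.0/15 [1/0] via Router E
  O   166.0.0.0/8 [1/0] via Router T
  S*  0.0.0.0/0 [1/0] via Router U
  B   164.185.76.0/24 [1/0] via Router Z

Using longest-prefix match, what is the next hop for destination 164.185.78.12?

Routes whose prefix contains 164.185.78.12:
  0.0.0.0/0 (default, matches everything) -> Router U
  164.184.0.0/13 (164.184.0.0 - 164.191.255.255) -> Router Y
  164.185.64.0/18 (164.185.64.0 - 164.185.127.255) -> Router C
  164.185.64.0/19 (164.185.64.0 - 164.185.95.255) -> Router W
  164.185.76.0/22 (164.185.76.0 - 164.185.79.255) -> Router M
More-specific entries that do NOT match:
  164.185.78.4/30 (164.185.78.4 - 164.185.78.7) does not contain 164.185.78.12
  164.185.79.0/25 (164.185.79.0 - 164.185.79.127) does not contain 164.185.78.12
  164.185.76.0/24 (164.185.76.0 - 164.185.76.255) does not contain 164.185.78.12
Longest matching prefix is /22 -> next hop Router M.

Router M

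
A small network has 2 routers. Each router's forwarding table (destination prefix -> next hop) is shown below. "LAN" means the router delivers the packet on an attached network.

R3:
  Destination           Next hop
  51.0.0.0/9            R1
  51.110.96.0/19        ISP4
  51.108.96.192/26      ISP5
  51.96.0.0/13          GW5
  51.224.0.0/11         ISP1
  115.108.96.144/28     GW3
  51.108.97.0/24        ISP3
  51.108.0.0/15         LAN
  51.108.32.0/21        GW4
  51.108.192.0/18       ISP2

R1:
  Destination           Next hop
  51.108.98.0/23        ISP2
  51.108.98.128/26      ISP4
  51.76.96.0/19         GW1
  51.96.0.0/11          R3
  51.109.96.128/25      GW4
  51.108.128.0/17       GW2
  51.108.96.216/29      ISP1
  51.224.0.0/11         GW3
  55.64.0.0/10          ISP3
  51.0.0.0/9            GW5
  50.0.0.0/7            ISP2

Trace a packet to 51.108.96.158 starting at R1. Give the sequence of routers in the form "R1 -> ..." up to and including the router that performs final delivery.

R1 -> R3

At R1: longest match for 51.108.96.158 is 51.96.0.0/11 -> R3
At R3: longest match for 51.108.96.158 is 51.108.0.0/15 -> LAN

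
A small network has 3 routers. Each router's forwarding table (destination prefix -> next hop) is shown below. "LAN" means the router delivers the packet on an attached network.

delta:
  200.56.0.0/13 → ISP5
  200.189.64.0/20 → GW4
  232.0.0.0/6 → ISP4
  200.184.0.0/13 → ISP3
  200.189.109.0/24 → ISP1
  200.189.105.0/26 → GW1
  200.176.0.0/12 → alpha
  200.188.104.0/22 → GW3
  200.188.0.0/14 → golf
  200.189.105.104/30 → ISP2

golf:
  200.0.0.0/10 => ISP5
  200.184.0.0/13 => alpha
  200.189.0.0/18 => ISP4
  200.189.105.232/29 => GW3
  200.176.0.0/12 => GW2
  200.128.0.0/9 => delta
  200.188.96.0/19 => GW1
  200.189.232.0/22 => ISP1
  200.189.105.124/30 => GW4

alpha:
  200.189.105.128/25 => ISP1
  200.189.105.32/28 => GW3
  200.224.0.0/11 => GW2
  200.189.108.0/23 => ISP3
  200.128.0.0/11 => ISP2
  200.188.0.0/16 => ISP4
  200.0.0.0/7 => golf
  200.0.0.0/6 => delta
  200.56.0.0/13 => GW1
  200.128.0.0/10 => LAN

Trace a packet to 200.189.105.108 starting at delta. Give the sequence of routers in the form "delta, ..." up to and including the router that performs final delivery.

delta, golf, alpha

At delta: longest match for 200.189.105.108 is 200.188.0.0/14 -> golf
At golf: longest match for 200.189.105.108 is 200.184.0.0/13 -> alpha
At alpha: longest match for 200.189.105.108 is 200.128.0.0/10 -> LAN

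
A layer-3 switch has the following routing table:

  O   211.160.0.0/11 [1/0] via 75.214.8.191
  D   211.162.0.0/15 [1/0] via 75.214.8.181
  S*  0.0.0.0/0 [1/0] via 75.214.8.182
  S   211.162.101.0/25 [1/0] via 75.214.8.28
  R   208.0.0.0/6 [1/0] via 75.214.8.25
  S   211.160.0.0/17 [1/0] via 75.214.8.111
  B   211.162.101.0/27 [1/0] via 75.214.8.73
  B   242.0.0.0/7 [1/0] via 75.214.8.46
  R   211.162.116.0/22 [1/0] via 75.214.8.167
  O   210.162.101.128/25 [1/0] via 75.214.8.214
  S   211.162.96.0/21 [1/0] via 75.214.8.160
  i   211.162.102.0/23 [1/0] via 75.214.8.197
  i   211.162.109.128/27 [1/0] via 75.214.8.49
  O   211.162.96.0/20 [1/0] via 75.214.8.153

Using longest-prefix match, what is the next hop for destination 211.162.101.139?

Routes whose prefix contains 211.162.101.139:
  0.0.0.0/0 (default, matches everything) -> 75.214.8.182
  208.0.0.0/6 (208.0.0.0 - 211.255.255.255) -> 75.214.8.25
  211.160.0.0/11 (211.160.0.0 - 211.191.255.255) -> 75.214.8.191
  211.162.0.0/15 (211.162.0.0 - 211.163.255.255) -> 75.214.8.181
  211.162.96.0/20 (211.162.96.0 - 211.162.111.255) -> 75.214.8.153
  211.162.96.0/21 (211.162.96.0 - 211.162.103.255) -> 75.214.8.160
More-specific entries that do NOT match:
  211.162.101.0/27 (211.162.101.0 - 211.162.101.31) does not contain 211.162.101.139
  211.162.109.128/27 (211.162.109.128 - 211.162.109.159) does not contain 211.162.101.139
  211.162.101.0/25 (211.162.101.0 - 211.162.101.127) does not contain 211.162.101.139
  210.162.101.128/25 (210.162.101.128 - 210.162.101.255) does not contain 211.162.101.139
  211.162.102.0/23 (211.162.102.0 - 211.162.103.255) does not contain 211.162.101.139
  211.162.116.0/22 (211.162.116.0 - 211.162.119.255) does not contain 211.162.101.139
Longest matching prefix is /21 -> next hop 75.214.8.160.

75.214.8.160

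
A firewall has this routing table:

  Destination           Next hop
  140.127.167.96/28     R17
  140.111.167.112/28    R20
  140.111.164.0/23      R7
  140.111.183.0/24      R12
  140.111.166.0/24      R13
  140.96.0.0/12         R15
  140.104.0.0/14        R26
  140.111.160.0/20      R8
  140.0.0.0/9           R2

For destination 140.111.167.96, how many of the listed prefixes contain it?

3

Prefixes containing 140.111.167.96:
  140.0.0.0/9 (140.0.0.0 - 140.127.255.255)
  140.96.0.0/12 (140.96.0.0 - 140.111.255.255)
  140.111.160.0/20 (140.111.160.0 - 140.111.175.255)
Total matching entries: 3.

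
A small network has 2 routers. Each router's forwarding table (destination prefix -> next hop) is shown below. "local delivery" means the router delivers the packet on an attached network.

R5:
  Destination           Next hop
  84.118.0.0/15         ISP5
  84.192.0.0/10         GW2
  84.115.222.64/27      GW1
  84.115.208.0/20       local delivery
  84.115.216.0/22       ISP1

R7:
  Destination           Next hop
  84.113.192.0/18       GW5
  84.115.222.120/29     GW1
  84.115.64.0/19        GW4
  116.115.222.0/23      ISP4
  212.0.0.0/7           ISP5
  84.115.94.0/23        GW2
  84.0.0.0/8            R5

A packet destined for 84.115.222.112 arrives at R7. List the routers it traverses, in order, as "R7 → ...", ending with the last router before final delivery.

At R7: longest match for 84.115.222.112 is 84.0.0.0/8 -> R5
At R5: longest match for 84.115.222.112 is 84.115.208.0/20 -> local delivery

R7 → R5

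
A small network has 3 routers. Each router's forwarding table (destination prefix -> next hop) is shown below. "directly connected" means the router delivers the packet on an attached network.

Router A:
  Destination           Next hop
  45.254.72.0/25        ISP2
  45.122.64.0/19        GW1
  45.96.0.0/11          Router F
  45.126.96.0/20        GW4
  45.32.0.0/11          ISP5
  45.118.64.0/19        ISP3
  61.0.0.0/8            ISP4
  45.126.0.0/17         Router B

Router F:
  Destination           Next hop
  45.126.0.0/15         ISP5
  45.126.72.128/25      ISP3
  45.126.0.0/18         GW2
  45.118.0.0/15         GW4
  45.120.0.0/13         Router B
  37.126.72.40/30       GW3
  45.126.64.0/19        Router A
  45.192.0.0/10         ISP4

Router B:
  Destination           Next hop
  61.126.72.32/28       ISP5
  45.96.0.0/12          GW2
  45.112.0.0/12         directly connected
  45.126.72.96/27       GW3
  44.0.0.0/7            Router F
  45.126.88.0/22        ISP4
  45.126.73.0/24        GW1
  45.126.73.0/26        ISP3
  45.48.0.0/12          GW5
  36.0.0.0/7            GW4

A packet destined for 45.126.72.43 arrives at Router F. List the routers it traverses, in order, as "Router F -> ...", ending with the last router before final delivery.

At Router F: longest match for 45.126.72.43 is 45.126.64.0/19 -> Router A
At Router A: longest match for 45.126.72.43 is 45.126.0.0/17 -> Router B
At Router B: longest match for 45.126.72.43 is 45.112.0.0/12 -> directly connected

Router F -> Router A -> Router B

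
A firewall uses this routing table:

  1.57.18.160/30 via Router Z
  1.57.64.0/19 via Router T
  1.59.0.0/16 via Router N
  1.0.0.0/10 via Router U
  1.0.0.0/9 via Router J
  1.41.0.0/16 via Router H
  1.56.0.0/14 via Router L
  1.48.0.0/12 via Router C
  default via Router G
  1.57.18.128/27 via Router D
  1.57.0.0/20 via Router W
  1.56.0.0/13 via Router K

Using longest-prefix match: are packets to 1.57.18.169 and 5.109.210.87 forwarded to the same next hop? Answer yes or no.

1.57.18.169: longest match 1.56.0.0/14 -> Router L
5.109.210.87: longest match 0.0.0.0/0 -> Router G

no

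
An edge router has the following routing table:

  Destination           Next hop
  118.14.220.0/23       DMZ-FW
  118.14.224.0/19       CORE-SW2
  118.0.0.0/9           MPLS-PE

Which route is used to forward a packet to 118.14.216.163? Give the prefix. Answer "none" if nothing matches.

Entries matching 118.14.216.163:
  118.0.0.0/9 (118.0.0.0 - 118.127.255.255)
Most specific is 118.0.0.0/9.

118.0.0.0/9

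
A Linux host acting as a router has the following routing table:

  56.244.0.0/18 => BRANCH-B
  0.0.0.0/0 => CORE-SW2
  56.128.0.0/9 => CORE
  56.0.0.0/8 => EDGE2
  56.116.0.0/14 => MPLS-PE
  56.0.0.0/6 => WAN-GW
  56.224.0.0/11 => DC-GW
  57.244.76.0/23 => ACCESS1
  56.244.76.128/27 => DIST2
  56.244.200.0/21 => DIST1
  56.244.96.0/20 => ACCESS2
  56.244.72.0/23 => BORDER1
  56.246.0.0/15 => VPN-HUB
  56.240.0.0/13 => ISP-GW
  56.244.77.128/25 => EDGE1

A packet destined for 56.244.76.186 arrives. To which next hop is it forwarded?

ISP-GW

Routes whose prefix contains 56.244.76.186:
  0.0.0.0/0 (default, matches everything) -> CORE-SW2
  56.0.0.0/6 (56.0.0.0 - 59.255.255.255) -> WAN-GW
  56.0.0.0/8 (56.0.0.0 - 56.255.255.255) -> EDGE2
  56.128.0.0/9 (56.128.0.0 - 56.255.255.255) -> CORE
  56.224.0.0/11 (56.224.0.0 - 56.255.255.255) -> DC-GW
  56.240.0.0/13 (56.240.0.0 - 56.247.255.255) -> ISP-GW
More-specific entries that do NOT match:
  56.244.76.128/27 (56.244.76.128 - 56.244.76.159) does not contain 56.244.76.186
  56.244.77.128/25 (56.244.77.128 - 56.244.77.255) does not contain 56.244.76.186
  57.244.76.0/23 (57.244.76.0 - 57.244.77.255) does not contain 56.244.76.186
  56.244.72.0/23 (56.244.72.0 - 56.244.73.255) does not contain 56.244.76.186
  56.244.200.0/21 (56.244.200.0 - 56.244.207.255) does not contain 56.244.76.186
  56.244.96.0/20 (56.244.96.0 - 56.244.111.255) does not contain 56.244.76.186
  56.244.0.0/18 (56.244.0.0 - 56.244.63.255) does not contain 56.244.76.186
  56.246.0.0/15 (56.246.0.0 - 56.247.255.255) does not contain 56.244.76.186
  56.116.0.0/14 (56.116.0.0 - 56.119.255.255) does not contain 56.244.76.186
Longest matching prefix is /13 -> next hop ISP-GW.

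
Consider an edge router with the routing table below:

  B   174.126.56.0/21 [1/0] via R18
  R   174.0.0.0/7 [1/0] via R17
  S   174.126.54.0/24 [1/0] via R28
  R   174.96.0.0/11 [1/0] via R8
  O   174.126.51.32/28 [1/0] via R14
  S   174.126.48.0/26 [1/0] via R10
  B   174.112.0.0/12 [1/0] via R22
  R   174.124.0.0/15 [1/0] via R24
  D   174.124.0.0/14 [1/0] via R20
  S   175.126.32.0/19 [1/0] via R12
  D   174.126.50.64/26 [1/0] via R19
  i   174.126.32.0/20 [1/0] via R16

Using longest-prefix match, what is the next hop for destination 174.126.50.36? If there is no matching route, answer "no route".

R20

Routes whose prefix contains 174.126.50.36:
  174.0.0.0/7 (174.0.0.0 - 175.255.255.255) -> R17
  174.96.0.0/11 (174.96.0.0 - 174.127.255.255) -> R8
  174.112.0.0/12 (174.112.0.0 - 174.127.255.255) -> R22
  174.124.0.0/14 (174.124.0.0 - 174.127.255.255) -> R20
More-specific entries that do NOT match:
  174.126.51.32/28 (174.126.51.32 - 174.126.51.47) does not contain 174.126.50.36
  174.126.48.0/26 (174.126.48.0 - 174.126.48.63) does not contain 174.126.50.36
  174.126.50.64/26 (174.126.50.64 - 174.126.50.127) does not contain 174.126.50.36
  174.126.54.0/24 (174.126.54.0 - 174.126.54.255) does not contain 174.126.50.36
  174.126.56.0/21 (174.126.56.0 - 174.126.63.255) does not contain 174.126.50.36
  174.126.32.0/20 (174.126.32.0 - 174.126.47.255) does not contain 174.126.50.36
  175.126.32.0/19 (175.126.32.0 - 175.126.63.255) does not contain 174.126.50.36
  174.124.0.0/15 (174.124.0.0 - 174.125.255.255) does not contain 174.126.50.36
Longest matching prefix is /14 -> next hop R20.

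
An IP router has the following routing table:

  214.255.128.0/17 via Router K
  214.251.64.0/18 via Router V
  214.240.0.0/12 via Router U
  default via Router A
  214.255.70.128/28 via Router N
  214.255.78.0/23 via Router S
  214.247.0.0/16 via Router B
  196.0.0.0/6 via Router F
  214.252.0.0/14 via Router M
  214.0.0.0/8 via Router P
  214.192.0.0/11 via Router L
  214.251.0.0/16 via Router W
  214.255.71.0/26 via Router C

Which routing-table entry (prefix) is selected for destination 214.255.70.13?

214.252.0.0/14

Entries matching 214.255.70.13:
  0.0.0.0/0 (default, matches everything)
  214.0.0.0/8 (214.0.0.0 - 214.255.255.255)
  214.240.0.0/12 (214.240.0.0 - 214.255.255.255)
  214.252.0.0/14 (214.252.0.0 - 214.255.255.255)
Most specific is 214.252.0.0/14.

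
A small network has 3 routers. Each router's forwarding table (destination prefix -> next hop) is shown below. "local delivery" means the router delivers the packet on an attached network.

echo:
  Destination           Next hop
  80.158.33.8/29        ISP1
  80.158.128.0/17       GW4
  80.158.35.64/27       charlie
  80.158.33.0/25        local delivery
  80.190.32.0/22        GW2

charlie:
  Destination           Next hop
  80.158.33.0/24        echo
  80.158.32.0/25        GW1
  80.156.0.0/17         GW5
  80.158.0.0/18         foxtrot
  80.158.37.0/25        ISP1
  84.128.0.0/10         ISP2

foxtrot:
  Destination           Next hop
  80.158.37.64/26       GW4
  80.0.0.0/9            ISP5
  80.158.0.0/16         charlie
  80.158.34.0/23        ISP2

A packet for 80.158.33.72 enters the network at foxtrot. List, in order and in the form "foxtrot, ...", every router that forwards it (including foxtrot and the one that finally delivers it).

foxtrot, charlie, echo

At foxtrot: longest match for 80.158.33.72 is 80.158.0.0/16 -> charlie
At charlie: longest match for 80.158.33.72 is 80.158.33.0/24 -> echo
At echo: longest match for 80.158.33.72 is 80.158.33.0/25 -> local delivery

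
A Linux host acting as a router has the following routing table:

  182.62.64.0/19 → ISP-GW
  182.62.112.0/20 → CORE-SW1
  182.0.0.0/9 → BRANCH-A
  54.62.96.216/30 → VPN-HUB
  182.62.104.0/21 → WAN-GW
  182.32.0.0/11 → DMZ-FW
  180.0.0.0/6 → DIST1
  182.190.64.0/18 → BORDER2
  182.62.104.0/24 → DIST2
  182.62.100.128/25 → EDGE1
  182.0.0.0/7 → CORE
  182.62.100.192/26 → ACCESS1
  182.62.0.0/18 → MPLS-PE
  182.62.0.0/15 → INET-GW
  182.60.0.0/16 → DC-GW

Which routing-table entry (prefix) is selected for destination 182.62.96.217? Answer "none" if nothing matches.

182.62.0.0/15

Entries matching 182.62.96.217:
  180.0.0.0/6 (180.0.0.0 - 183.255.255.255)
  182.0.0.0/7 (182.0.0.0 - 183.255.255.255)
  182.0.0.0/9 (182.0.0.0 - 182.127.255.255)
  182.32.0.0/11 (182.32.0.0 - 182.63.255.255)
  182.62.0.0/15 (182.62.0.0 - 182.63.255.255)
Most specific is 182.62.0.0/15.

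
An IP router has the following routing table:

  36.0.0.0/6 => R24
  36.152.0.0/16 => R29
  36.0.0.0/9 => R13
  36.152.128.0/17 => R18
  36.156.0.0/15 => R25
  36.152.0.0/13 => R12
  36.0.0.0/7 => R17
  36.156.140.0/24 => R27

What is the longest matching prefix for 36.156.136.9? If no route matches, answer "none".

Entries matching 36.156.136.9:
  36.0.0.0/6 (36.0.0.0 - 39.255.255.255)
  36.0.0.0/7 (36.0.0.0 - 37.255.255.255)
  36.152.0.0/13 (36.152.0.0 - 36.159.255.255)
  36.156.0.0/15 (36.156.0.0 - 36.157.255.255)
Most specific is 36.156.0.0/15.

36.156.0.0/15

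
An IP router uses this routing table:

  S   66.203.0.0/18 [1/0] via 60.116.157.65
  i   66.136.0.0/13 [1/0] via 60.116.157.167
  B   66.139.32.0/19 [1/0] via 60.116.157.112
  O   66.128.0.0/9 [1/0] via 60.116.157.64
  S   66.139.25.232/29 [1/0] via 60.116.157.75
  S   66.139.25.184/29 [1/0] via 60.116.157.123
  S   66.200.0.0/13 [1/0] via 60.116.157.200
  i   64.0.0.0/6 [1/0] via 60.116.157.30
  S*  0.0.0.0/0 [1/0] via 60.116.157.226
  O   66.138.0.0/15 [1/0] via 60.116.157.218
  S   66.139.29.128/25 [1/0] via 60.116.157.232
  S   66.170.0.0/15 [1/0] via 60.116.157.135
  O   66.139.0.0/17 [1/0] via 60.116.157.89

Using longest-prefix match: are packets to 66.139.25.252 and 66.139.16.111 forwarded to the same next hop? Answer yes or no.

yes

66.139.25.252: longest match 66.139.0.0/17 -> 60.116.157.89
66.139.16.111: longest match 66.139.0.0/17 -> 60.116.157.89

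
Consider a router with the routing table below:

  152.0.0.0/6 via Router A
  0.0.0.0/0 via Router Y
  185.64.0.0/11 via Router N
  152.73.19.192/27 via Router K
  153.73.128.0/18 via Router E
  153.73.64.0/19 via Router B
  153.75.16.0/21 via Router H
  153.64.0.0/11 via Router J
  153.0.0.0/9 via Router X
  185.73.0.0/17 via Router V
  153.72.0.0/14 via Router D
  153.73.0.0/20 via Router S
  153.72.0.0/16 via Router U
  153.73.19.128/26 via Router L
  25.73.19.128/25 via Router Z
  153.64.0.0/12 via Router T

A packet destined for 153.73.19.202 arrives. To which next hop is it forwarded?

Router D

Routes whose prefix contains 153.73.19.202:
  0.0.0.0/0 (default, matches everything) -> Router Y
  152.0.0.0/6 (152.0.0.0 - 155.255.255.255) -> Router A
  153.0.0.0/9 (153.0.0.0 - 153.127.255.255) -> Router X
  153.64.0.0/11 (153.64.0.0 - 153.95.255.255) -> Router J
  153.64.0.0/12 (153.64.0.0 - 153.79.255.255) -> Router T
  153.72.0.0/14 (153.72.0.0 - 153.75.255.255) -> Router D
More-specific entries that do NOT match:
  152.73.19.192/27 (152.73.19.192 - 152.73.19.223) does not contain 153.73.19.202
  153.73.19.128/26 (153.73.19.128 - 153.73.19.191) does not contain 153.73.19.202
  25.73.19.128/25 (25.73.19.128 - 25.73.19.255) does not contain 153.73.19.202
  153.75.16.0/21 (153.75.16.0 - 153.75.23.255) does not contain 153.73.19.202
  153.73.0.0/20 (153.73.0.0 - 153.73.15.255) does not contain 153.73.19.202
  153.73.64.0/19 (153.73.64.0 - 153.73.95.255) does not contain 153.73.19.202
  153.73.128.0/18 (153.73.128.0 - 153.73.191.255) does not contain 153.73.19.202
  185.73.0.0/17 (185.73.0.0 - 185.73.127.255) does not contain 153.73.19.202
  153.72.0.0/16 (153.72.0.0 - 153.72.255.255) does not contain 153.73.19.202
Longest matching prefix is /14 -> next hop Router D.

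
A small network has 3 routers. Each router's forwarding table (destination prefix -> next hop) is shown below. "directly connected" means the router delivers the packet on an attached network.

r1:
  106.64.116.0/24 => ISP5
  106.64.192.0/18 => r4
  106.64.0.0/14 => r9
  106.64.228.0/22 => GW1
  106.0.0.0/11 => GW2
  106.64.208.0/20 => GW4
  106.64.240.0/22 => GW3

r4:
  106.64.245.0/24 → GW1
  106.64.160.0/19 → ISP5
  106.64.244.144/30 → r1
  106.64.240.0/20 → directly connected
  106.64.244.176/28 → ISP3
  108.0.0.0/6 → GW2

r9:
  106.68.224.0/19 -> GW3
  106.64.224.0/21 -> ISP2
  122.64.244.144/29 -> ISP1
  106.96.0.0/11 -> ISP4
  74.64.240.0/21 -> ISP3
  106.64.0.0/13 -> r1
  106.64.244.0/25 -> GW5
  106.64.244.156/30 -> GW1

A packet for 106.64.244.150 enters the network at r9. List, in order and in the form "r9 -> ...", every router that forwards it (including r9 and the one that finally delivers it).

r9 -> r1 -> r4

At r9: longest match for 106.64.244.150 is 106.64.0.0/13 -> r1
At r1: longest match for 106.64.244.150 is 106.64.192.0/18 -> r4
At r4: longest match for 106.64.244.150 is 106.64.240.0/20 -> directly connected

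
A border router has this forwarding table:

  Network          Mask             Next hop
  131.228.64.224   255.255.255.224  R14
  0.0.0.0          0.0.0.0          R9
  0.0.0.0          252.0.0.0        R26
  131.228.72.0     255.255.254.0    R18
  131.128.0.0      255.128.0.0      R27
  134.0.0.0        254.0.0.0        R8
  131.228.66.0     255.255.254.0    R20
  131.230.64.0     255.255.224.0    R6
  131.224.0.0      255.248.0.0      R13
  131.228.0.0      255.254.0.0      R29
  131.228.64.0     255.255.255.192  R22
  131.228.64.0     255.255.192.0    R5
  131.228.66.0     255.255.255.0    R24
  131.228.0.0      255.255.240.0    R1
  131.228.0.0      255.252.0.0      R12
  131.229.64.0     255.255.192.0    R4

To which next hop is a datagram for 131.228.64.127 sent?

Routes whose prefix contains 131.228.64.127:
  0.0.0.0/0 (default, matches everything) -> R9
  131.128.0.0/9 (131.128.0.0 - 131.255.255.255) -> R27
  131.224.0.0/13 (131.224.0.0 - 131.231.255.255) -> R13
  131.228.0.0/14 (131.228.0.0 - 131.231.255.255) -> R12
  131.228.0.0/15 (131.228.0.0 - 131.229.255.255) -> R29
  131.228.64.0/18 (131.228.64.0 - 131.228.127.255) -> R5
More-specific entries that do NOT match:
  131.228.64.224/27 (131.228.64.224 - 131.228.64.255) does not contain 131.228.64.127
  131.228.64.0/26 (131.228.64.0 - 131.228.64.63) does not contain 131.228.64.127
  131.228.66.0/24 (131.228.66.0 - 131.228.66.255) does not contain 131.228.64.127
  131.228.72.0/23 (131.228.72.0 - 131.228.73.255) does not contain 131.228.64.127
  131.228.66.0/23 (131.228.66.0 - 131.228.67.255) does not contain 131.228.64.127
  131.228.0.0/20 (131.228.0.0 - 131.228.15.255) does not contain 131.228.64.127
  131.230.64.0/19 (131.230.64.0 - 131.230.95.255) does not contain 131.228.64.127
Longest matching prefix is /18 -> next hop R5.

R5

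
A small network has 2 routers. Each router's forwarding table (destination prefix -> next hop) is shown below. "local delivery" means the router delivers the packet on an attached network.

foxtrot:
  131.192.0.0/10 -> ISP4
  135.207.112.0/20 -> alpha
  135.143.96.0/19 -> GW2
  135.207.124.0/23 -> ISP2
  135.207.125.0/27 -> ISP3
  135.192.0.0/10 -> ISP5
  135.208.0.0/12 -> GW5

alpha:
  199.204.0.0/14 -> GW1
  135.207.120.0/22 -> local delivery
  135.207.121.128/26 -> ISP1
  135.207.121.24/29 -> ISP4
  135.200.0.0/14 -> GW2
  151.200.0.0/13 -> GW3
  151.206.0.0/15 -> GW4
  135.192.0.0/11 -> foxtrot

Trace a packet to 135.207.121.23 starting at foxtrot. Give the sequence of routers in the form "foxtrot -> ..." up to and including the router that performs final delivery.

At foxtrot: longest match for 135.207.121.23 is 135.207.112.0/20 -> alpha
At alpha: longest match for 135.207.121.23 is 135.207.120.0/22 -> local delivery

foxtrot -> alpha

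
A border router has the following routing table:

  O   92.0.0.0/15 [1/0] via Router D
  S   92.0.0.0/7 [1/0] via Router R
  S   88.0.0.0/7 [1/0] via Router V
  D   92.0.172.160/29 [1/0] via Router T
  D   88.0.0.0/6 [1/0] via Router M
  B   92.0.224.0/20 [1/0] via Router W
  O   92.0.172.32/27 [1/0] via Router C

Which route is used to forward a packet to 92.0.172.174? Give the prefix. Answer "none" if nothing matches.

92.0.0.0/15

Entries matching 92.0.172.174:
  92.0.0.0/7 (92.0.0.0 - 93.255.255.255)
  92.0.0.0/15 (92.0.0.0 - 92.1.255.255)
Most specific is 92.0.0.0/15.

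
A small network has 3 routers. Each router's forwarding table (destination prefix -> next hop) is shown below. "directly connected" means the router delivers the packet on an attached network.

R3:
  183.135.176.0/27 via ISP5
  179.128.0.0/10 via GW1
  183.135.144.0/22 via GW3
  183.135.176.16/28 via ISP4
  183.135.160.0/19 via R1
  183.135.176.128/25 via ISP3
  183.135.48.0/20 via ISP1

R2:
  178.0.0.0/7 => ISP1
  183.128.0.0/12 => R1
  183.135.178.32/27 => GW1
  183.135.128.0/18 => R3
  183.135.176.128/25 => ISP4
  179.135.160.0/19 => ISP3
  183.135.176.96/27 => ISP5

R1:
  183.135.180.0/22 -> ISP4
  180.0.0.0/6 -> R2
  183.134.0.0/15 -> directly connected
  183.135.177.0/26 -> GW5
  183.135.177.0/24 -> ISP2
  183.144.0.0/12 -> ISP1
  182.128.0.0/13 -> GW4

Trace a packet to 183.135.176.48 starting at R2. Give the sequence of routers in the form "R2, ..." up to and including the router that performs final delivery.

At R2: longest match for 183.135.176.48 is 183.135.128.0/18 -> R3
At R3: longest match for 183.135.176.48 is 183.135.160.0/19 -> R1
At R1: longest match for 183.135.176.48 is 183.134.0.0/15 -> directly connected

R2, R3, R1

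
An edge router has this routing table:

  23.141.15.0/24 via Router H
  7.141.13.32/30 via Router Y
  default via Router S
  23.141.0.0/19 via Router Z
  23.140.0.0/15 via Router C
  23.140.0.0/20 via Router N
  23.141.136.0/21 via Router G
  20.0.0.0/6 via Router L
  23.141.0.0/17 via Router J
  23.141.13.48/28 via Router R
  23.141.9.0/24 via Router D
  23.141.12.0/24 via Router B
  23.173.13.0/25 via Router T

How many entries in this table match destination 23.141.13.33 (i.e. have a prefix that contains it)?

5

Prefixes containing 23.141.13.33:
  0.0.0.0/0 (default, matches everything)
  20.0.0.0/6 (20.0.0.0 - 23.255.255.255)
  23.140.0.0/15 (23.140.0.0 - 23.141.255.255)
  23.141.0.0/17 (23.141.0.0 - 23.141.127.255)
  23.141.0.0/19 (23.141.0.0 - 23.141.31.255)
Total matching entries: 5.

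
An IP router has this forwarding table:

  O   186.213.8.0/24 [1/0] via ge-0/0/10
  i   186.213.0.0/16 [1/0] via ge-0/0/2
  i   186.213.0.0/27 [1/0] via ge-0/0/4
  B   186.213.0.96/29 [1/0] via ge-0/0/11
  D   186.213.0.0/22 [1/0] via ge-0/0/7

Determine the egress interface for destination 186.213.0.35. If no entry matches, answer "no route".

Routes whose prefix contains 186.213.0.35:
  186.213.0.0/16 (186.213.0.0 - 186.213.255.255) -> ge-0/0/2
  186.213.0.0/22 (186.213.0.0 - 186.213.3.255) -> ge-0/0/7
More-specific entries that do NOT match:
  186.213.0.96/29 (186.213.0.96 - 186.213.0.103) does not contain 186.213.0.35
  186.213.0.0/27 (186.213.0.0 - 186.213.0.31) does not contain 186.213.0.35
  186.213.8.0/24 (186.213.8.0 - 186.213.8.255) does not contain 186.213.0.35
Longest matching prefix is /22 -> interface ge-0/0/7.

ge-0/0/7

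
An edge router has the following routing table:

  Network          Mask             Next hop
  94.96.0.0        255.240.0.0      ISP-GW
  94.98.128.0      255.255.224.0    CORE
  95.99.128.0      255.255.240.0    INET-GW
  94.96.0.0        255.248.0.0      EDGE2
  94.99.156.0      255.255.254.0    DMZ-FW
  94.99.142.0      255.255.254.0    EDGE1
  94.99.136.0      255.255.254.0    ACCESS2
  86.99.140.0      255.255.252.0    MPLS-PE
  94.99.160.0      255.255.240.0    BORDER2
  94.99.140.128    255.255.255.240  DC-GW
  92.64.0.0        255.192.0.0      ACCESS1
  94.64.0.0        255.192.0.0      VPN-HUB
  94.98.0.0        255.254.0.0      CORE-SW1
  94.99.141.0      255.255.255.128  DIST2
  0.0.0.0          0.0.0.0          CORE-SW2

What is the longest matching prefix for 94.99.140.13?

Entries matching 94.99.140.13:
  0.0.0.0/0 (default, matches everything)
  94.64.0.0/10 (94.64.0.0 - 94.127.255.255)
  94.96.0.0/12 (94.96.0.0 - 94.111.255.255)
  94.96.0.0/13 (94.96.0.0 - 94.103.255.255)
  94.98.0.0/15 (94.98.0.0 - 94.99.255.255)
Most specific is 94.98.0.0/15.

94.98.0.0/15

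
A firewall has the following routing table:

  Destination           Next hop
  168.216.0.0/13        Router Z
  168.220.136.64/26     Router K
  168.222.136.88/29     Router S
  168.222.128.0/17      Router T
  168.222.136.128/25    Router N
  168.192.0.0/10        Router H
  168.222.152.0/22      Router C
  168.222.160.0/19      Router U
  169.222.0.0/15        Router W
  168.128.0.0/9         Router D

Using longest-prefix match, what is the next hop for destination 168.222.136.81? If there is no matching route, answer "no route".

Routes whose prefix contains 168.222.136.81:
  168.128.0.0/9 (168.128.0.0 - 168.255.255.255) -> Router D
  168.192.0.0/10 (168.192.0.0 - 168.255.255.255) -> Router H
  168.216.0.0/13 (168.216.0.0 - 168.223.255.255) -> Router Z
  168.222.128.0/17 (168.222.128.0 - 168.222.255.255) -> Router T
More-specific entries that do NOT match:
  168.222.136.88/29 (168.222.136.88 - 168.222.136.95) does not contain 168.222.136.81
  168.220.136.64/26 (168.220.136.64 - 168.220.136.127) does not contain 168.222.136.81
  168.222.136.128/25 (168.222.136.128 - 168.222.136.255) does not contain 168.222.136.81
  168.222.152.0/22 (168.222.152.0 - 168.222.155.255) does not contain 168.222.136.81
  168.222.160.0/19 (168.222.160.0 - 168.222.191.255) does not contain 168.222.136.81
Longest matching prefix is /17 -> next hop Router T.

Router T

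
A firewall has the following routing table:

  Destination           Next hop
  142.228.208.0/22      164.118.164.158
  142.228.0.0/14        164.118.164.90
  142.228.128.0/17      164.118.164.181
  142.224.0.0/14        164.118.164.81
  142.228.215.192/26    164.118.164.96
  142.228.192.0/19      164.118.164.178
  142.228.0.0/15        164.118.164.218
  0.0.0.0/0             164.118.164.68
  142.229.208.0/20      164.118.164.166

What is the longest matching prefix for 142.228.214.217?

142.228.192.0/19

Entries matching 142.228.214.217:
  0.0.0.0/0 (default, matches everything)
  142.228.0.0/14 (142.228.0.0 - 142.231.255.255)
  142.228.0.0/15 (142.228.0.0 - 142.229.255.255)
  142.228.128.0/17 (142.228.128.0 - 142.228.255.255)
  142.228.192.0/19 (142.228.192.0 - 142.228.223.255)
Most specific is 142.228.192.0/19.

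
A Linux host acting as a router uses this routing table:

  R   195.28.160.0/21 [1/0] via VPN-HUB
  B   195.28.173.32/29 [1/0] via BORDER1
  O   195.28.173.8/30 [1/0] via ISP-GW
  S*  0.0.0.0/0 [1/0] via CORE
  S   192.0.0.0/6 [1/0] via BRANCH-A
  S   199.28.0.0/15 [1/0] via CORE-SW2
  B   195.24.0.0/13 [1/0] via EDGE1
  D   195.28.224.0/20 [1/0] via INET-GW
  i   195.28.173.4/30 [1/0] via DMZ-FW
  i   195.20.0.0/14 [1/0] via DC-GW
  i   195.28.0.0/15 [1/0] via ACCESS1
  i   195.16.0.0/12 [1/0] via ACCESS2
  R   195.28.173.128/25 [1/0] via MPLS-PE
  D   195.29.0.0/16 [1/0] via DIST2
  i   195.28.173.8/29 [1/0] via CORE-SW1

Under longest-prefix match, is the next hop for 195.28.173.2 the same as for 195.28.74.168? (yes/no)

195.28.173.2: longest match 195.28.0.0/15 -> ACCESS1
195.28.74.168: longest match 195.28.0.0/15 -> ACCESS1

yes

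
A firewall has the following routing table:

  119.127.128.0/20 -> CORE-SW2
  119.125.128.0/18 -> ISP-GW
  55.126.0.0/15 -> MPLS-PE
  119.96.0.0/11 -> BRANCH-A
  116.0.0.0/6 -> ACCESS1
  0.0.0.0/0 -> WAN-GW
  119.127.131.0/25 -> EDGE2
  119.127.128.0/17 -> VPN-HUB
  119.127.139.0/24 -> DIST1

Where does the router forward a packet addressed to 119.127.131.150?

Routes whose prefix contains 119.127.131.150:
  0.0.0.0/0 (default, matches everything) -> WAN-GW
  116.0.0.0/6 (116.0.0.0 - 119.255.255.255) -> ACCESS1
  119.96.0.0/11 (119.96.0.0 - 119.127.255.255) -> BRANCH-A
  119.127.128.0/17 (119.127.128.0 - 119.127.255.255) -> VPN-HUB
  119.127.128.0/20 (119.127.128.0 - 119.127.143.255) -> CORE-SW2
More-specific entries that do NOT match:
  119.127.131.0/25 (119.127.131.0 - 119.127.131.127) does not contain 119.127.131.150
  119.127.139.0/24 (119.127.139.0 - 119.127.139.255) does not contain 119.127.131.150
Longest matching prefix is /20 -> next hop CORE-SW2.

CORE-SW2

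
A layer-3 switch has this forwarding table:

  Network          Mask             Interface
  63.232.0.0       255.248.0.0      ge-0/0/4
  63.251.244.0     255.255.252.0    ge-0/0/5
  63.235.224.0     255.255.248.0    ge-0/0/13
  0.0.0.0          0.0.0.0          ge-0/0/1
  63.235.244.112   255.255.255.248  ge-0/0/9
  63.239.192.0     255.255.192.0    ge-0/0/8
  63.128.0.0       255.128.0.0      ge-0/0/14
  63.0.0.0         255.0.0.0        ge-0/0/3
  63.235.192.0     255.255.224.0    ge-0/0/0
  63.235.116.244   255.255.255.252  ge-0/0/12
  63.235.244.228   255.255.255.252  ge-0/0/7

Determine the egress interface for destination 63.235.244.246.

Routes whose prefix contains 63.235.244.246:
  0.0.0.0/0 (default, matches everything) -> ge-0/0/1
  63.0.0.0/8 (63.0.0.0 - 63.255.255.255) -> ge-0/0/3
  63.128.0.0/9 (63.128.0.0 - 63.255.255.255) -> ge-0/0/14
  63.232.0.0/13 (63.232.0.0 - 63.239.255.255) -> ge-0/0/4
More-specific entries that do NOT match:
  63.235.116.244/30 (63.235.116.244 - 63.235.116.247) does not contain 63.235.244.246
  63.235.244.228/30 (63.235.244.228 - 63.235.244.231) does not contain 63.235.244.246
  63.235.244.112/29 (63.235.244.112 - 63.235.244.119) does not contain 63.235.244.246
  63.251.244.0/22 (63.251.244.0 - 63.251.247.255) does not contain 63.235.244.246
  63.235.224.0/21 (63.235.224.0 - 63.235.231.255) does not contain 63.235.244.246
  63.235.192.0/19 (63.235.192.0 - 63.235.223.255) does not contain 63.235.244.246
  63.239.192.0/18 (63.239.192.0 - 63.239.255.255) does not contain 63.235.244.246
Longest matching prefix is /13 -> interface ge-0/0/4.

ge-0/0/4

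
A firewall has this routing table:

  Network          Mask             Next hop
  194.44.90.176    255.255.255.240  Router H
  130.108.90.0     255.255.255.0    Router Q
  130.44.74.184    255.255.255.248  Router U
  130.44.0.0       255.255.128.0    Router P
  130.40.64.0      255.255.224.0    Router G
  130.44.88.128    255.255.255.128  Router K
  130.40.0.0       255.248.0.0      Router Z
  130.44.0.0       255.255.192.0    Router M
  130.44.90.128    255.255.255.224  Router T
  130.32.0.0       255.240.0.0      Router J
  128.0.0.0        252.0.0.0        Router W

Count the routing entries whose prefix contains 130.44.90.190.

Prefixes containing 130.44.90.190:
  128.0.0.0/6 (128.0.0.0 - 131.255.255.255)
  130.32.0.0/12 (130.32.0.0 - 130.47.255.255)
  130.40.0.0/13 (130.40.0.0 - 130.47.255.255)
  130.44.0.0/17 (130.44.0.0 - 130.44.127.255)
Total matching entries: 4.

4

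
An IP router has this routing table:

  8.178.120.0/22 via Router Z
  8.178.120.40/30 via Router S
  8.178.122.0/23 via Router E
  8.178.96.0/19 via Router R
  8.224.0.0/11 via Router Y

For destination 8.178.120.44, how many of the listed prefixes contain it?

2

Prefixes containing 8.178.120.44:
  8.178.96.0/19 (8.178.96.0 - 8.178.127.255)
  8.178.120.0/22 (8.178.120.0 - 8.178.123.255)
Total matching entries: 2.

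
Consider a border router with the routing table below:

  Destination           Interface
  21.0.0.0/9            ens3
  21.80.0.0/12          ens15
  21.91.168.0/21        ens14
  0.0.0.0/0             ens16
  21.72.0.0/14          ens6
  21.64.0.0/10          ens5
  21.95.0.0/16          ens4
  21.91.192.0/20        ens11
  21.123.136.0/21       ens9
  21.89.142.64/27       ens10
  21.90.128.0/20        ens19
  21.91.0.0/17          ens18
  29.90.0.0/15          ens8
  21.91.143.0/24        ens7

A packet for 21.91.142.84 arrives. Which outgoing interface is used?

Routes whose prefix contains 21.91.142.84:
  0.0.0.0/0 (default, matches everything) -> ens16
  21.0.0.0/9 (21.0.0.0 - 21.127.255.255) -> ens3
  21.64.0.0/10 (21.64.0.0 - 21.127.255.255) -> ens5
  21.80.0.0/12 (21.80.0.0 - 21.95.255.255) -> ens15
More-specific entries that do NOT match:
  21.89.142.64/27 (21.89.142.64 - 21.89.142.95) does not contain 21.91.142.84
  21.91.143.0/24 (21.91.143.0 - 21.91.143.255) does not contain 21.91.142.84
  21.91.168.0/21 (21.91.168.0 - 21.91.175.255) does not contain 21.91.142.84
  21.123.136.0/21 (21.123.136.0 - 21.123.143.255) does not contain 21.91.142.84
  21.91.192.0/20 (21.91.192.0 - 21.91.207.255) does not contain 21.91.142.84
  21.90.128.0/20 (21.90.128.0 - 21.90.143.255) does not contain 21.91.142.84
  21.91.0.0/17 (21.91.0.0 - 21.91.127.255) does not contain 21.91.142.84
  21.95.0.0/16 (21.95.0.0 - 21.95.255.255) does not contain 21.91.142.84
  29.90.0.0/15 (29.90.0.0 - 29.91.255.255) does not contain 21.91.142.84
  21.72.0.0/14 (21.72.0.0 - 21.75.255.255) does not contain 21.91.142.84
Longest matching prefix is /12 -> interface ens15.

ens15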